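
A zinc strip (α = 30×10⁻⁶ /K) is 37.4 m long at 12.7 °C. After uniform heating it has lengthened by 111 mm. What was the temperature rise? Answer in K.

ΔL = αL₀ΔT ⇒ ΔT = ΔL / (αL₀)
ΔT = 111×10⁻³ m / (30×10⁻⁶ × 37.4 m) = 98.930 K

ΔT = 98.9 K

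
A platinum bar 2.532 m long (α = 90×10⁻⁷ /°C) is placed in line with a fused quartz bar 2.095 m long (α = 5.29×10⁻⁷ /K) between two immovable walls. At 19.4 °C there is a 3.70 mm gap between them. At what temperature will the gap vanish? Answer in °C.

T = 174 °C

Gap closes when ΔL₁ + ΔL₂ = 3.70 mm = 3.70×10⁻³ m
(α₁L₁ + α₂L₂)ΔT = g
α₁L₁ + α₂L₂ = 90×10⁻⁷×2.532 + 5.29×10⁻⁷×2.095 = 2.3896255×10⁻⁵ m/K
ΔT = 3.70×10⁻³ / 2.3896255×10⁻⁵ = 154.84 K
T = 19.4 + 154.84 = 174.24 °C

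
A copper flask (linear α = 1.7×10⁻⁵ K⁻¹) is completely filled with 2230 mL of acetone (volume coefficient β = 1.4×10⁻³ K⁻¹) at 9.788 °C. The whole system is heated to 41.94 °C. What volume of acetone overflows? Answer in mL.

96.7 mL

The flask also expands: β_container ≈ 3α = 5.1×10⁻⁵ /K
Net overflow = V₀(β_liq − 3α_cont)ΔT
β − 3α = 1.40×10⁻³ − 5.1×10⁻⁵ = 1.349×10⁻³ /K; ΔT = 32.152 K
ΔV = 2230 × 1.349×10⁻³ × 32.152 = 96.7 mL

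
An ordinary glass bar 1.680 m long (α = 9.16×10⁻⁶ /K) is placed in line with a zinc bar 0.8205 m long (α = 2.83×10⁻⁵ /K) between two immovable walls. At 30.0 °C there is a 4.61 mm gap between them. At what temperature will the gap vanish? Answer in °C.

T = 149 °C

Gap closes when ΔL₁ + ΔL₂ = 4.61 mm = 4.61×10⁻³ m
(α₁L₁ + α₂L₂)ΔT = g
α₁L₁ + α₂L₂ = 9.16×10⁻⁶×1.680 + 2.83×10⁻⁵×0.8205 = 3.860895×10⁻⁵ m/K
ΔT = 4.61×10⁻³ / 3.860895×10⁻⁵ = 119.40 K
T = 30.0 + 119.40 = 149.40 °C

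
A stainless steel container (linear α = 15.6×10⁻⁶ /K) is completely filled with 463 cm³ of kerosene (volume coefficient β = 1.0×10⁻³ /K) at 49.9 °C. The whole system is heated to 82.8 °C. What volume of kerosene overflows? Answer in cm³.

14.5 cm³

The container also expands: β_container ≈ 3α = 4.68×10⁻⁵ /K
Net overflow = V₀(β_liq − 3α_cont)ΔT
β − 3α = 1.00×10⁻³ − 4.68×10⁻⁵ = 9.532×10⁻⁴ /K; ΔT = 32.9 K
ΔV = 463 × 9.532×10⁻⁴ × 32.9 = 14.5 cm³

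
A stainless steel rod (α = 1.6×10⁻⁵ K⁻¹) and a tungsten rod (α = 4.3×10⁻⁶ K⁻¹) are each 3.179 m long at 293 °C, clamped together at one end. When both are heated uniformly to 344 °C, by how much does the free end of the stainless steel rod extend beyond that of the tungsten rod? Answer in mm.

1.90 mm

ΔT = 51 K
stainless steel: ΔL = 1.6×10⁻⁵ × 3.179 m × 51 = 2.5941×10⁻³ m = 2.5941 mm
tungsten: ΔL = 4.3×10⁻⁶ × 3.179 m × 51 = 6.9715×10⁻⁴ m = 0.69715 mm
difference = 2.5941 − 0.69715 = 1.89695 mm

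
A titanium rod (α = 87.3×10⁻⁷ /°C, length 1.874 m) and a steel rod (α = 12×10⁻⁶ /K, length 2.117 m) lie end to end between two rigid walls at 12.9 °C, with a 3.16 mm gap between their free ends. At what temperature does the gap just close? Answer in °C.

T = 88.6 °C

Gap closes when ΔL₁ + ΔL₂ = 3.16 mm = 3.16×10⁻³ m
(α₁L₁ + α₂L₂)ΔT = g
α₁L₁ + α₂L₂ = 87.3×10⁻⁷×1.874 + 12×10⁻⁶×2.117 = 4.176402×10⁻⁵ m/K
ΔT = 3.16×10⁻³ / 4.176402×10⁻⁵ = 75.663 K
T = 12.9 + 75.663 = 88.563 °C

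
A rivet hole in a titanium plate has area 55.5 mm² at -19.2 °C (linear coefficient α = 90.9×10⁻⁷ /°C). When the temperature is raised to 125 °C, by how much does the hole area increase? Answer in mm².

Area coefficient ≈ 2α; |ΔT| = 144.2 K
ΔA = 2αA₀ΔT = 2(90.9×10⁻⁷)(55.5)(144.2) = 0.145 mm²

ΔA = 0.145 mm²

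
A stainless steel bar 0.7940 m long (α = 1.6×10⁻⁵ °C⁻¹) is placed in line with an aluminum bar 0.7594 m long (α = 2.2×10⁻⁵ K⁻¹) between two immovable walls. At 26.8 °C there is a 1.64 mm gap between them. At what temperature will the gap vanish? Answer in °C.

T = 82.6 °C

α₁L₁ = 1.2704×10⁻⁵ m/K, α₂L₂ = 1.67068×10⁻⁵ m/K → total 2.94108×10⁻⁵ m/K
ΔT = g/(α₁L₁+α₂L₂) = 1.64×10⁻³ / 2.94108×10⁻⁵ = 55.762 K
T = 26.8 + 55.762 = 82.562 °C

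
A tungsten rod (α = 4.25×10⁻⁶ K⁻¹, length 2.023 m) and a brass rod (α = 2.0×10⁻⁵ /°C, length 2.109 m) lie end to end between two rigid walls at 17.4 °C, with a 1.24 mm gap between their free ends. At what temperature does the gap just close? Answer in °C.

T = 41.8 °C

α₁L₁ = 8.59775×10⁻⁶ m/K, α₂L₂ = 4.218×10⁻⁵ m/K → total 5.077775×10⁻⁵ m/K
ΔT = g/(α₁L₁+α₂L₂) = 1.24×10⁻³ / 5.077775×10⁻⁵ = 24.420 K
T = 17.4 + 24.420 = 41.820 °C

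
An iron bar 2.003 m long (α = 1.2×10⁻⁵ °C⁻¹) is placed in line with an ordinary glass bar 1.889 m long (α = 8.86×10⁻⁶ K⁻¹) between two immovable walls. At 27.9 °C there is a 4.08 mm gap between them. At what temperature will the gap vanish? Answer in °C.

α₁L₁ = 2.4036×10⁻⁵ m/K, α₂L₂ = 1.673654×10⁻⁵ m/K → total 4.077254×10⁻⁵ m/K
ΔT = g/(α₁L₁+α₂L₂) = 4.08×10⁻³ / 4.077254×10⁻⁵ = 100.07 K
T = 27.9 + 100.07 = 127.97 °C

T = 128 °C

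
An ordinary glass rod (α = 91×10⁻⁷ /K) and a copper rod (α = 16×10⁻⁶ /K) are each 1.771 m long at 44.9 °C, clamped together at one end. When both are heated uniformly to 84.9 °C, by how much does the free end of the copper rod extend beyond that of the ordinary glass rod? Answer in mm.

0.489 mm

ΔT = 40.0 K
ordinary glass: ΔL = 91×10⁻⁷ × 1.771 m × 40.0 = 6.4464×10⁻⁴ m = 0.64464 mm
copper: ΔL = 16×10⁻⁶ × 1.771 m × 40.0 = 1.1334×10⁻³ m = 1.1334 mm
difference = 1.1334 − 0.64464 = 0.48876 mm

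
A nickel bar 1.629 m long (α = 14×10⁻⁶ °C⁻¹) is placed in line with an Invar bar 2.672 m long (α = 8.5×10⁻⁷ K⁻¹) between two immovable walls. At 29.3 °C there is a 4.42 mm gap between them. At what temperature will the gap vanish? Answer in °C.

T = 206 °C

Gap closes when ΔL₁ + ΔL₂ = 4.42 mm = 4.42×10⁻³ m
(α₁L₁ + α₂L₂)ΔT = g
α₁L₁ + α₂L₂ = 14×10⁻⁶×1.629 + 8.5×10⁻⁷×2.672 = 2.50772×10⁻⁵ m/K
ΔT = 4.42×10⁻³ / 2.50772×10⁻⁵ = 176.26 K
T = 29.3 + 176.26 = 205.56 °C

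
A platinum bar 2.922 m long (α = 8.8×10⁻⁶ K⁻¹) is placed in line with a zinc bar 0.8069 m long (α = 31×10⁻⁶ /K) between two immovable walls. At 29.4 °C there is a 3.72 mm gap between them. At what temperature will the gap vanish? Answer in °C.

T = 103 °C

Gap closes when ΔL₁ + ΔL₂ = 3.72 mm = 3.72×10⁻³ m
(α₁L₁ + α₂L₂)ΔT = g
α₁L₁ + α₂L₂ = 8.8×10⁻⁶×2.922 + 31×10⁻⁶×0.8069 = 5.07275×10⁻⁵ m/K
ΔT = 3.72×10⁻³ / 5.07275×10⁻⁵ = 73.33 K
T = 29.4 + 73.33 = 102.73 °C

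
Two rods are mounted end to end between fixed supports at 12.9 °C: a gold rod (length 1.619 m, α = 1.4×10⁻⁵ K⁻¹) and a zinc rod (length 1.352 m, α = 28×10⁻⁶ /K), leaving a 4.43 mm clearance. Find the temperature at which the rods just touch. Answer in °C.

α₁L₁ = 2.2666×10⁻⁵ m/K, α₂L₂ = 3.7856×10⁻⁵ m/K → total 6.0522×10⁻⁵ m/K
ΔT = g/(α₁L₁+α₂L₂) = 4.43×10⁻³ / 6.0522×10⁻⁵ = 73.197 K
T = 12.9 + 73.197 = 86.097 °C

T = 86.1 °C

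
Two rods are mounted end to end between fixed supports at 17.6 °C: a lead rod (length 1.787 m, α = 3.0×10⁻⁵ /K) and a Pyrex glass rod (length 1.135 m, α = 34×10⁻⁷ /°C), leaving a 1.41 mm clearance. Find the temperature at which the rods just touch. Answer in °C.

Gap closes when ΔL₁ + ΔL₂ = 1.41 mm = 1.41×10⁻³ m
(α₁L₁ + α₂L₂)ΔT = g
α₁L₁ + α₂L₂ = 3.0×10⁻⁵×1.787 + 34×10⁻⁷×1.135 = 5.7469×10⁻⁵ m/K
ΔT = 1.41×10⁻³ / 5.7469×10⁻⁵ = 24.535 K
T = 17.6 + 24.535 = 42.135 °C

T = 42.1 °C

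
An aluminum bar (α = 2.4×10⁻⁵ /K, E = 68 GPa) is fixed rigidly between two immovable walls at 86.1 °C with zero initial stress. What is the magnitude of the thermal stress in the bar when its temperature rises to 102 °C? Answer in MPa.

Fully constrained: the free strain ε = αΔT is blocked, so σ = Eε = EαΔT.
|ΔT| = 15.9 K
σ = 68.0×10⁹ × 2.4×10⁻⁵ × 15.9 = 2.59×10⁷ Pa

σ = 25.9 MPa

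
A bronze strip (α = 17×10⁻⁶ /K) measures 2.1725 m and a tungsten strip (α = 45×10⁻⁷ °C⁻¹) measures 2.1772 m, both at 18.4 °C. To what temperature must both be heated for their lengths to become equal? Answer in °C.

Equal length when α₁L₁ΔT − α₂L₂ΔT = L₂ − L₁ = 4.70×10⁻³ m
α₁L₁ = 3.69325×10⁻⁵, α₂L₂ = 9.7974×10⁻⁶ → Δ(αL) = 2.71351×10⁻⁵ m/K
ΔT = 4.70×10⁻³ / 2.71351×10⁻⁵ = 173.207 K, so T = 18.4 + 173.207 = 191.607 °C

T = 191.6 °C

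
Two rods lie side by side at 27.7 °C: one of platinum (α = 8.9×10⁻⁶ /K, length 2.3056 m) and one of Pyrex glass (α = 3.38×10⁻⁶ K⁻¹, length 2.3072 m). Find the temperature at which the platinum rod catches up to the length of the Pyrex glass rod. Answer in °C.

T = 153.5 °C

L₁(1 + α₁ΔT) = L₂(1 + α₂ΔT) ⇒ ΔT = (L₂ − L₁)/(α₁L₁ − α₂L₂)
L₂ − L₁ = 2.3072 − 2.3056 = 1.60×10⁻³ m
α₁L₁ − α₂L₂ = 8.9×10⁻⁶×2.3056 − 3.38×10⁻⁶×2.3072 = 1.2721504×10⁻⁵ m/K
ΔT = 1.60×10⁻³ / 1.2721504×10⁻⁵ = 125.771 K
T = 27.7 + 125.771 = 153.471 °C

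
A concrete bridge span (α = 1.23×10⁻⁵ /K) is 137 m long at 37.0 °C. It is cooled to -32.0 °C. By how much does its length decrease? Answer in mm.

|ΔT| = |-32.0 − 37.0| = 69.0 K
ΔL = αL₀ΔT = (1.23×10⁻⁵)(137)(69.0) = 1.16×10⁻¹ m

ΔL = 116 mm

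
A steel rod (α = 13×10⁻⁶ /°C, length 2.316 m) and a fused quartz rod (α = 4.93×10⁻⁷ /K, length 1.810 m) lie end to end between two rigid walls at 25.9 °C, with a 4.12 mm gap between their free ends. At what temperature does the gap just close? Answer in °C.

Gap closes when ΔL₁ + ΔL₂ = 4.12 mm = 4.12×10⁻³ m
(α₁L₁ + α₂L₂)ΔT = g
α₁L₁ + α₂L₂ = 13×10⁻⁶×2.316 + 4.93×10⁻⁷×1.810 = 3.100033×10⁻⁵ m/K
ΔT = 4.12×10⁻³ / 3.100033×10⁻⁵ = 132.90 K
T = 25.9 + 132.90 = 158.80 °C

T = 159 °C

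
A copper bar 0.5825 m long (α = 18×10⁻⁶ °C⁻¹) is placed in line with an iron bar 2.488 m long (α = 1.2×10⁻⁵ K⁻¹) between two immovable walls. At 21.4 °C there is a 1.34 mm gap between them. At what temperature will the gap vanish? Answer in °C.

T = 54.6 °C

α₁L₁ = 1.0485×10⁻⁵ m/K, α₂L₂ = 2.9856×10⁻⁵ m/K → total 4.0341×10⁻⁵ m/K
ΔT = g/(α₁L₁+α₂L₂) = 1.34×10⁻³ / 4.0341×10⁻⁵ = 33.217 K
T = 21.4 + 33.217 = 54.617 °C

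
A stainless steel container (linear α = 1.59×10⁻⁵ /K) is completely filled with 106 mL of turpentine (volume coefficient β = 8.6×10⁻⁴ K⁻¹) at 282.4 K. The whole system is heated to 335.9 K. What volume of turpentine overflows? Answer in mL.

4.61 mL

The container also expands: β_container ≈ 3α = 4.77×10⁻⁵ /K
Net overflow = V₀(β_liq − 3α_cont)ΔT
β − 3α = 8.60×10⁻⁴ − 4.77×10⁻⁵ = 8.123×10⁻⁴ /K; ΔT = 53.5 K
ΔV = 106 × 8.123×10⁻⁴ × 53.5 = 4.61 mL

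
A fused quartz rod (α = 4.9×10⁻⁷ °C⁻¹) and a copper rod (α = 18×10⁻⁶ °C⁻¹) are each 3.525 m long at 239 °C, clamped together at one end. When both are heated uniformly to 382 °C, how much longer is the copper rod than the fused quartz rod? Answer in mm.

8.83 mm

ΔT = 143 K
fused quartz: ΔL = 4.9×10⁻⁷ × 3.525 m × 143 = 2.4700×10⁻⁴ m = 0.24700 mm
copper: ΔL = 18×10⁻⁶ × 3.525 m × 143 = 9.0733×10⁻³ m = 9.0733 mm
difference = 9.0733 − 0.24700 = 8.8263 mm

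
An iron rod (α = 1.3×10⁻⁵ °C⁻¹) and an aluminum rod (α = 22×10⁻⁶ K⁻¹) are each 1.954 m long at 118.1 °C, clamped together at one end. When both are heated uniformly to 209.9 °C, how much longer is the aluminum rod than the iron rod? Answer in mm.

ΔT = 91.8 K
iron: ΔL = 1.3×10⁻⁵ × 1.954 m × 91.8 = 2.3319×10⁻³ m = 2.3319 mm
aluminum: ΔL = 22×10⁻⁶ × 1.954 m × 91.8 = 3.9463×10⁻³ m = 3.9463 mm
difference = 3.9463 − 2.3319 = 1.6144 mm

1.61 mm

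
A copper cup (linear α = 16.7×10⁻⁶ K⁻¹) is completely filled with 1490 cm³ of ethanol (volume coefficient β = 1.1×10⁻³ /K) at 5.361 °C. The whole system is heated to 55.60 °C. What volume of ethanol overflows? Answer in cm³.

78.6 cm³

The cup also expands: β_container ≈ 3α = 5.01×10⁻⁵ /K
Net overflow = V₀(β_liq − 3α_cont)ΔT
β − 3α = 1.10×10⁻³ − 5.01×10⁻⁵ = 1.0499×10⁻³ /K; ΔT = 50.239 K
ΔV = 1490 × 1.0499×10⁻³ × 50.239 = 78.6 cm³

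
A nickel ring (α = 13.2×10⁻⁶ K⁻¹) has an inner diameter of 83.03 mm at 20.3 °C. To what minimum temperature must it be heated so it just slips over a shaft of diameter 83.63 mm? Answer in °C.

Required Δd = 83.63 − 83.03 = 0.60 mm
Δd = αd₀ΔT ⇒ ΔT = Δd/(αd₀) = 0.60 / (13.2×10⁻⁶ × 83.03) = 547.45 K
T_min = 20.3 + 547.45 = 567.75 °C

T = 568 °C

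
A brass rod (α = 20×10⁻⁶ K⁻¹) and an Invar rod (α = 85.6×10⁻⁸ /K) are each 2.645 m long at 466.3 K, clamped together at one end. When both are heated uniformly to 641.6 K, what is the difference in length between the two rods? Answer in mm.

ΔT = 175.3 K
brass: ΔL = 20×10⁻⁶ × 2.645 m × 175.3 = 9.2734×10⁻³ m = 9.2734 mm
Invar: ΔL = 85.6×10⁻⁸ × 2.645 m × 175.3 = 3.9690×10⁻⁴ m = 0.39690 mm
difference = 9.2734 − 0.39690 = 8.8765 mm

8.88 mm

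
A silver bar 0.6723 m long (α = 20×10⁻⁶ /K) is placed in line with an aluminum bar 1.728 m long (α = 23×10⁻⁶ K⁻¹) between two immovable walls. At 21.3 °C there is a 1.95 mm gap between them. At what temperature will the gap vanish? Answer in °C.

α₁L₁ = 1.3446×10⁻⁵ m/K, α₂L₂ = 3.9744×10⁻⁵ m/K → total 5.319×10⁻⁵ m/K
ΔT = g/(α₁L₁+α₂L₂) = 1.95×10⁻³ / 5.319×10⁻⁵ = 36.661 K
T = 21.3 + 36.661 = 57.961 °C

T = 58.0 °C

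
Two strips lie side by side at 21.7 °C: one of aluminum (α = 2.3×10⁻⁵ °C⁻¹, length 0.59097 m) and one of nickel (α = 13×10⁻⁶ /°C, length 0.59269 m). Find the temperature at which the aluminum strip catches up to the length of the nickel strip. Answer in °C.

T = 313.9 °C

L₁(1 + α₁ΔT) = L₂(1 + α₂ΔT) ⇒ ΔT = (L₂ − L₁)/(α₁L₁ − α₂L₂)
L₂ − L₁ = 0.59269 − 0.59097 = 1.72×10⁻³ m
α₁L₁ − α₂L₂ = 2.3×10⁻⁵×0.59097 − 13×10⁻⁶×0.59269 = 5.88734×10⁻⁶ m/K
ΔT = 1.72×10⁻³ / 5.88734×10⁻⁶ = 292.152 K
T = 21.7 + 292.152 = 313.852 °C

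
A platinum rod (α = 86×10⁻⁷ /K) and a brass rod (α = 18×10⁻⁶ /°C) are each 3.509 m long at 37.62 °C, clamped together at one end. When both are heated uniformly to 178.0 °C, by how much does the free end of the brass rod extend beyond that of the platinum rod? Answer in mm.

ΔT = 140.38 K
platinum: ΔL = 86×10⁻⁷ × 3.509 m × 140.38 = 4.2363×10⁻³ m = 4.2363 mm
brass: ΔL = 18×10⁻⁶ × 3.509 m × 140.38 = 8.8667×10⁻³ m = 8.8667 mm
difference = 8.8667 − 4.2363 = 4.6304 mm

4.63 mm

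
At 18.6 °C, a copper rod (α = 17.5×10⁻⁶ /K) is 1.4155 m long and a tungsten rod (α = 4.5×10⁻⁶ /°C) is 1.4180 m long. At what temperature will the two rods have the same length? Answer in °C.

T = 154.5 °C

Equal length when α₁L₁ΔT − α₂L₂ΔT = L₂ − L₁ = 2.50×10⁻³ m
α₁L₁ = 2.477125×10⁻⁵, α₂L₂ = 6.381×10⁻⁶ → Δ(αL) = 1.839025×10⁻⁵ m/K
ΔT = 2.50×10⁻³ / 1.839025×10⁻⁵ = 135.942 K, so T = 18.6 + 135.942 = 154.542 °C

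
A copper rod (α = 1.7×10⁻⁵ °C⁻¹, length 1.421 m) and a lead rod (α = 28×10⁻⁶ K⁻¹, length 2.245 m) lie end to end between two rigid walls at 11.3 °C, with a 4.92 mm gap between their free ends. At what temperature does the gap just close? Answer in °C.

T = 67.8 °C

α₁L₁ = 2.4157×10⁻⁵ m/K, α₂L₂ = 6.286×10⁻⁵ m/K → total 8.7017×10⁻⁵ m/K
ΔT = g/(α₁L₁+α₂L₂) = 4.92×10⁻³ / 8.7017×10⁻⁵ = 56.541 K
T = 11.3 + 56.541 = 67.841 °C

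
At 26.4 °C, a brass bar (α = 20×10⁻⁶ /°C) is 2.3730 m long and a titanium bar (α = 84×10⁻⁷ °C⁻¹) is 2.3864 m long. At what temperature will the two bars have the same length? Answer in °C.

L₁(1 + α₁ΔT) = L₂(1 + α₂ΔT) ⇒ ΔT = (L₂ − L₁)/(α₁L₁ − α₂L₂)
L₂ − L₁ = 2.3864 − 2.3730 = 1.34×10⁻² m
α₁L₁ − α₂L₂ = 20×10⁻⁶×2.3730 − 84×10⁻⁷×2.3864 = 2.741424×10⁻⁵ m/K
ΔT = 1.34×10⁻² / 2.741424×10⁻⁵ = 488.797 K
T = 26.4 + 488.797 = 515.197 °C

T = 515.2 °C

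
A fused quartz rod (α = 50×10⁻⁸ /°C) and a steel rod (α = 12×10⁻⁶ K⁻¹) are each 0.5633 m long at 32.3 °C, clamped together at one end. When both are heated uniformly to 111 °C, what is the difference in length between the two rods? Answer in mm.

0.510 mm

ΔT = 78.7 K
fused quartz: ΔL = 50×10⁻⁸ × 0.5633 m × 78.7 = 2.2166×10⁻⁵ m = 0.022166 mm
steel: ΔL = 12×10⁻⁶ × 0.5633 m × 78.7 = 5.3198×10⁻⁴ m = 0.53198 mm
difference = 0.53198 − 0.022166 = 0.509814 mm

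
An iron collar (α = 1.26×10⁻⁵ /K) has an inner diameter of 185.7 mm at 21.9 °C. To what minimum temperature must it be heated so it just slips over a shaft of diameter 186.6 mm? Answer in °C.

T = 407 °C

Required Δd = 186.6 − 185.7 = 0.9 mm
Δd = αd₀ΔT ⇒ ΔT = Δd/(αd₀) = 0.9 / (1.26×10⁻⁵ × 185.7) = 384.64 K
T_min = 21.9 + 384.64 = 406.54 °C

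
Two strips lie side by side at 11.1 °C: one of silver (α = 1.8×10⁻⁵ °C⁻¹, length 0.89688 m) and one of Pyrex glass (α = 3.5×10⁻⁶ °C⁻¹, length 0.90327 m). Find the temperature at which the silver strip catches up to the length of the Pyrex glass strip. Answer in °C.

L₁(1 + α₁ΔT) = L₂(1 + α₂ΔT) ⇒ ΔT = (L₂ − L₁)/(α₁L₁ − α₂L₂)
L₂ − L₁ = 0.90327 − 0.89688 = 6.39×10⁻³ m
α₁L₁ − α₂L₂ = 1.8×10⁻⁵×0.89688 − 3.5×10⁻⁶×0.90327 = 1.2982395×10⁻⁵ m/K
ΔT = 6.39×10⁻³ / 1.2982395×10⁻⁵ = 492.205 K
T = 11.1 + 492.205 = 503.305 °C

T = 503.3 °C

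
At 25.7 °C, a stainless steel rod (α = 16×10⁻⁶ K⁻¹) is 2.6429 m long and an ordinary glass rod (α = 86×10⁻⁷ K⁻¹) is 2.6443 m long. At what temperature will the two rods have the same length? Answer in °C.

T = 97.33 °C

Equal length when α₁L₁ΔT − α₂L₂ΔT = L₂ − L₁ = 1.40×10⁻³ m
α₁L₁ = 4.22864×10⁻⁵, α₂L₂ = 2.274098×10⁻⁵ → Δ(αL) = 1.954542×10⁻⁵ m/K
ΔT = 1.40×10⁻³ / 1.954542×10⁻⁵ = 71.6280 K, so T = 25.7 + 71.6280 = 97.3280 °C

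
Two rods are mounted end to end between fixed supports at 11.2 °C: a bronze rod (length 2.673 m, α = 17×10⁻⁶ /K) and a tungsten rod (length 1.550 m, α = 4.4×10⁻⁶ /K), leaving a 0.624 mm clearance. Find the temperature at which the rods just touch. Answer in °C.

α₁L₁ = 4.5441×10⁻⁵ m/K, α₂L₂ = 6.820×10⁻⁶ m/K → total 5.2261×10⁻⁵ m/K
ΔT = g/(α₁L₁+α₂L₂) = 6.24×10⁻⁴ / 5.2261×10⁻⁵ = 11.940 K
T = 11.2 + 11.940 = 23.140 °C

T = 23.1 °C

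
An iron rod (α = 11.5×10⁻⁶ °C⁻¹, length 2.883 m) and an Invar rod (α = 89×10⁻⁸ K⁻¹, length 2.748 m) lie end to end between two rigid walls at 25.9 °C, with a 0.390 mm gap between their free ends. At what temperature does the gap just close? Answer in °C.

Gap closes when ΔL₁ + ΔL₂ = 0.390 mm = 3.90×10⁻⁴ m
(α₁L₁ + α₂L₂)ΔT = g
α₁L₁ + α₂L₂ = 11.5×10⁻⁶×2.883 + 89×10⁻⁸×2.748 = 3.560022×10⁻⁵ m/K
ΔT = 3.90×10⁻⁴ / 3.560022×10⁻⁵ = 10.955 K
T = 25.9 + 10.955 = 36.855 °C

T = 36.9 °C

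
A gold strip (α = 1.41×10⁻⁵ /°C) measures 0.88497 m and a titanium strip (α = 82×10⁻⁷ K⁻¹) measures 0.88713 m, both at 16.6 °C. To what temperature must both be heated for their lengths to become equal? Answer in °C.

T = 431.7 °C

L₁(1 + α₁ΔT) = L₂(1 + α₂ΔT) ⇒ ΔT = (L₂ − L₁)/(α₁L₁ − α₂L₂)
L₂ − L₁ = 0.88713 − 0.88497 = 2.16×10⁻³ m
α₁L₁ − α₂L₂ = 1.41×10⁻⁵×0.88497 − 82×10⁻⁷×0.88713 = 5.203611×10⁻⁶ m/K
ΔT = 2.16×10⁻³ / 5.203611×10⁻⁶ = 415.096 K
T = 16.6 + 415.096 = 431.696 °C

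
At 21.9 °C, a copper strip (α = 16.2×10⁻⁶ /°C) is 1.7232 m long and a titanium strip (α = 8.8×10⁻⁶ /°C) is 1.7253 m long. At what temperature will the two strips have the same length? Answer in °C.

Equal length when α₁L₁ΔT − α₂L₂ΔT = L₂ − L₁ = 2.10×10⁻³ m
α₁L₁ = 2.791584×10⁻⁵, α₂L₂ = 1.518264×10⁻⁵ → Δ(αL) = 1.27332×10⁻⁵ m/K
ΔT = 2.10×10⁻³ / 1.27332×10⁻⁵ = 164.923 K, so T = 21.9 + 164.923 = 186.823 °C

T = 186.8 °C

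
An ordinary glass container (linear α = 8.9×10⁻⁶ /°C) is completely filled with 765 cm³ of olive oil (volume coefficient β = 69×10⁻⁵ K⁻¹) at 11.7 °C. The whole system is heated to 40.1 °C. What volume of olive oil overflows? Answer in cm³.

14.4 cm³

The container also expands: β_container ≈ 3α = 2.67×10⁻⁵ /K
Net overflow = V₀(β_liq − 3α_cont)ΔT
β − 3α = 6.90×10⁻⁴ − 2.67×10⁻⁵ = 6.633×10⁻⁴ /K; ΔT = 28.4 K
ΔV = 765 × 6.633×10⁻⁴ × 28.4 = 14.4 cm³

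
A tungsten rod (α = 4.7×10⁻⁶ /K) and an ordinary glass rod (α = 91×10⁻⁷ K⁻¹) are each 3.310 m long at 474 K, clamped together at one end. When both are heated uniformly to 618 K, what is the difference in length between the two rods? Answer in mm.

ΔT = 144 K
tungsten: ΔL = 4.7×10⁻⁶ × 3.310 m × 144 = 2.2402×10⁻³ m = 2.2402 mm
ordinary glass: ΔL = 91×10⁻⁷ × 3.310 m × 144 = 4.3374×10⁻³ m = 4.3374 mm
difference = 4.3374 − 2.2402 = 2.0972 mm

2.10 mm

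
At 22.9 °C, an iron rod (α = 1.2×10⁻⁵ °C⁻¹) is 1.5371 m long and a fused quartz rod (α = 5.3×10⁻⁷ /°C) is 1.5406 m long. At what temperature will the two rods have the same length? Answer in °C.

T = 221.4 °C

Equal length when α₁L₁ΔT − α₂L₂ΔT = L₂ − L₁ = 3.50×10⁻³ m
α₁L₁ = 1.84452×10⁻⁵, α₂L₂ = 8.16518×10⁻⁷ → Δ(αL) = 1.7628682×10⁻⁵ m/K
ΔT = 3.50×10⁻³ / 1.7628682×10⁻⁵ = 198.540 K, so T = 22.9 + 198.540 = 221.440 °C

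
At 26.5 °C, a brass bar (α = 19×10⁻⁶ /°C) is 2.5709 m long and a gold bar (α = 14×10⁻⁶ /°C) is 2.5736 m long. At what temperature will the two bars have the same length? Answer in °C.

L₁(1 + α₁ΔT) = L₂(1 + α₂ΔT) ⇒ ΔT = (L₂ − L₁)/(α₁L₁ − α₂L₂)
L₂ − L₁ = 2.5736 − 2.5709 = 2.70×10⁻³ m
α₁L₁ − α₂L₂ = 19×10⁻⁶×2.5709 − 14×10⁻⁶×2.5736 = 1.28167×10⁻⁵ m/K
ΔT = 2.70×10⁻³ / 1.28167×10⁻⁵ = 210.663 K
T = 26.5 + 210.663 = 237.163 °C

T = 237.2 °C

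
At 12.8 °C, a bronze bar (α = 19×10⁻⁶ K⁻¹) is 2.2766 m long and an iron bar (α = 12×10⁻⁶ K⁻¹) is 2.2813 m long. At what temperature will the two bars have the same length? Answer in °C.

L₁(1 + α₁ΔT) = L₂(1 + α₂ΔT) ⇒ ΔT = (L₂ − L₁)/(α₁L₁ − α₂L₂)
L₂ − L₁ = 2.2813 − 2.2766 = 4.70×10⁻³ m
α₁L₁ − α₂L₂ = 19×10⁻⁶×2.2766 − 12×10⁻⁶×2.2813 = 1.58798×10⁻⁵ m/K
ΔT = 4.70×10⁻³ / 1.58798×10⁻⁵ = 295.974 K
T = 12.8 + 295.974 = 308.774 °C

T = 308.8 °C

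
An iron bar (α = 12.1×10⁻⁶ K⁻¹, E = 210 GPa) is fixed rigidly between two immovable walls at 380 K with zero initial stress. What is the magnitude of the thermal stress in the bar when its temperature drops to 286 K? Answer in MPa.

σ = 239 MPa

Fully constrained: the free strain ε = αΔT is blocked, so σ = Eε = EαΔT.
|ΔT| = 94 K
σ = 210×10⁹ × 12.1×10⁻⁶ × 94 = 2.39×10⁸ Pa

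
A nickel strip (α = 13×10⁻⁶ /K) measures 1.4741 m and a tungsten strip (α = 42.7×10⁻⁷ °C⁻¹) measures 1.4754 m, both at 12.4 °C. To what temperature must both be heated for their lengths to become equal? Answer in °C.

T = 113.5 °C

L₁(1 + α₁ΔT) = L₂(1 + α₂ΔT) ⇒ ΔT = (L₂ − L₁)/(α₁L₁ − α₂L₂)
L₂ − L₁ = 1.4754 − 1.4741 = 1.30×10⁻³ m
α₁L₁ − α₂L₂ = 13×10⁻⁶×1.4741 − 42.7×10⁻⁷×1.4754 = 1.2863342×10⁻⁵ m/K
ΔT = 1.30×10⁻³ / 1.2863342×10⁻⁵ = 101.062 K
T = 12.4 + 101.062 = 113.462 °C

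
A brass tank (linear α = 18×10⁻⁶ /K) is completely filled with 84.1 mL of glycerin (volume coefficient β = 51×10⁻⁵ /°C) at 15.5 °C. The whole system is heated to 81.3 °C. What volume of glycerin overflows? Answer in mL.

2.52 mL

The tank also expands: β_container ≈ 3α = 5.4×10⁻⁵ /K
Net overflow = V₀(β_liq − 3α_cont)ΔT
β − 3α = 5.10×10⁻⁴ − 5.4×10⁻⁵ = 4.56×10⁻⁴ /K; ΔT = 65.8 K
ΔV = 84.1 × 4.56×10⁻⁴ × 65.8 = 2.52 mL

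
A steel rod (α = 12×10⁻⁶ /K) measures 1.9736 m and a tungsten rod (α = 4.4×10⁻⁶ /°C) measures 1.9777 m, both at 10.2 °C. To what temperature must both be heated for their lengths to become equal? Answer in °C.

T = 283.9 °C

Equal length when α₁L₁ΔT − α₂L₂ΔT = L₂ − L₁ = 4.10×10⁻³ m
α₁L₁ = 2.36832×10⁻⁵, α₂L₂ = 8.70188×10⁻⁶ → Δ(αL) = 1.498132×10⁻⁵ m/K
ΔT = 4.10×10⁻³ / 1.498132×10⁻⁵ = 273.674 K, so T = 10.2 + 273.674 = 283.874 °C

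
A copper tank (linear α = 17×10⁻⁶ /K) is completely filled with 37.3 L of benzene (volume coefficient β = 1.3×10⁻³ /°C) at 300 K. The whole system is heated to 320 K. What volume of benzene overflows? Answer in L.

The tank also expands: β_container ≈ 3α = 5.1×10⁻⁵ /K
Net overflow = V₀(β_liq − 3α_cont)ΔT
β − 3α = 1.30×10⁻³ − 5.1×10⁻⁵ = 1.249×10⁻³ /K; ΔT = 20 K
ΔV = 37.3 × 1.249×10⁻³ × 20 = 0.932 L

0.932 L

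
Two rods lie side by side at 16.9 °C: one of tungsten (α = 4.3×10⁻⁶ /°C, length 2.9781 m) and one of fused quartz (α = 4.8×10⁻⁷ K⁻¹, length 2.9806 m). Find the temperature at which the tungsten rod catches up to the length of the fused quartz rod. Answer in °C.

T = 236.7 °C

Equal length when α₁L₁ΔT − α₂L₂ΔT = L₂ − L₁ = 2.50×10⁻³ m
α₁L₁ = 1.280583×10⁻⁵, α₂L₂ = 1.430688×10⁻⁶ → Δ(αL) = 1.1375142×10⁻⁵ m/K
ΔT = 2.50×10⁻³ / 1.1375142×10⁻⁵ = 219.777 K, so T = 16.9 + 219.777 = 236.677 °C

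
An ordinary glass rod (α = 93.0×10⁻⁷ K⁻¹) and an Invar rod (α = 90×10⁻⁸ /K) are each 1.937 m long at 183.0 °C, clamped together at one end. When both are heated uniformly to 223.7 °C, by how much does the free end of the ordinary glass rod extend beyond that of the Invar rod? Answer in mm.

ΔT = 40.7 K
ordinary glass: ΔL = 93.0×10⁻⁷ × 1.937 m × 40.7 = 7.3317×10⁻⁴ m = 0.73317 mm
Invar: ΔL = 90×10⁻⁸ × 1.937 m × 40.7 = 7.0952×10⁻⁵ m = 0.070952 mm
difference = 0.73317 − 0.070952 = 0.662218 mm

0.662 mm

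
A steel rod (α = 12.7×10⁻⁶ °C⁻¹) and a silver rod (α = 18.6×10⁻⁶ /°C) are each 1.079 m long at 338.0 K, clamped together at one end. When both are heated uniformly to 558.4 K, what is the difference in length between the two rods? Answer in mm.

ΔT = 220.4 K
steel: ΔL = 12.7×10⁻⁶ × 1.079 m × 220.4 = 3.0202×10⁻³ m = 3.0202 mm
silver: ΔL = 18.6×10⁻⁶ × 1.079 m × 220.4 = 4.4233×10⁻³ m = 4.4233 mm
difference = 4.4233 − 3.0202 = 1.4031 mm

1.40 mm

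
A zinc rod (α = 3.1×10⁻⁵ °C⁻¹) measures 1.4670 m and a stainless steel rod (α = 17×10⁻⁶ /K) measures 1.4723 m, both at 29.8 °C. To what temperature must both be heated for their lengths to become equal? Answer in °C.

T = 289.0 °C

Equal length when α₁L₁ΔT − α₂L₂ΔT = L₂ − L₁ = 5.30×10⁻³ m
α₁L₁ = 4.5477×10⁻⁵, α₂L₂ = 2.50291×10⁻⁵ → Δ(αL) = 2.04479×10⁻⁵ m/K
ΔT = 5.30×10⁻³ / 2.04479×10⁻⁵ = 259.195 K, so T = 29.8 + 259.195 = 288.995 °C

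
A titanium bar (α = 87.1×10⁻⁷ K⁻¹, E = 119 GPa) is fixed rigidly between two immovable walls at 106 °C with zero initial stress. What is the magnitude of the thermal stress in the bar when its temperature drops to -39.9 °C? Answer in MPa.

Fully constrained: the free strain ε = αΔT is blocked, so σ = Eε = EαΔT.
|ΔT| = 145.9 K
σ = 119×10⁹ × 87.1×10⁻⁷ × 145.9 = 1.51×10⁸ Pa

σ = 151 MPa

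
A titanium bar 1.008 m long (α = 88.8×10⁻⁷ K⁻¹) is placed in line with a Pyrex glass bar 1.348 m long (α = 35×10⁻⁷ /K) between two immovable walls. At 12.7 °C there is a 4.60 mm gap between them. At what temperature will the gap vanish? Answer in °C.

T = 349 °C

α₁L₁ = 8.95104×10⁻⁶ m/K, α₂L₂ = 4.718×10⁻⁶ m/K → total 1.366904×10⁻⁵ m/K
ΔT = g/(α₁L₁+α₂L₂) = 4.60×10⁻³ / 1.366904×10⁻⁵ = 336.53 K
T = 12.7 + 336.53 = 349.23 °C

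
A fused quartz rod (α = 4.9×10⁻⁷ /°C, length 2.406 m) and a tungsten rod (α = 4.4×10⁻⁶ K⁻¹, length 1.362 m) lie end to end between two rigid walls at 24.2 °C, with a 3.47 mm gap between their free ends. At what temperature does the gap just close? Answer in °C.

T = 508 °C

α₁L₁ = 1.17894×10⁻⁶ m/K, α₂L₂ = 5.9928×10⁻⁶ m/K → total 7.17174×10⁻⁶ m/K
ΔT = g/(α₁L₁+α₂L₂) = 3.47×10⁻³ / 7.17174×10⁻⁶ = 483.84 K
T = 24.2 + 483.84 = 508.04 °C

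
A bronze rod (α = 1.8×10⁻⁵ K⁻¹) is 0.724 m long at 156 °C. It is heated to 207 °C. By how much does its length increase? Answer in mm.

ΔL = 0.665 mm

|ΔT| = |207 − 156| = 51 K
ΔL = αL₀ΔT = (1.8×10⁻⁵)(0.724)(51) = 6.65×10⁻⁴ m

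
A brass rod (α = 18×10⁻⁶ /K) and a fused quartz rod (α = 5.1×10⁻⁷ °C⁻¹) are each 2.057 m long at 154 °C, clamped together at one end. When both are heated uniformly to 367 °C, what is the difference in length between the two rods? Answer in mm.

ΔT = 213 K
brass: ΔL = 18×10⁻⁶ × 2.057 m × 213 = 7.8865×10⁻³ m = 7.8865 mm
fused quartz: ΔL = 5.1×10⁻⁷ × 2.057 m × 213 = 2.2345×10⁻⁴ m = 0.22345 mm
difference = 7.8865 − 0.22345 = 7.66305 mm

7.66 mm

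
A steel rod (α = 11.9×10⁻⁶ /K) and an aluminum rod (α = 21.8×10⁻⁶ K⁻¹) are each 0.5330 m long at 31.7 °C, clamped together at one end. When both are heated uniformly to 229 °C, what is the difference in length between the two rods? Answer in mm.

1.04 mm

ΔT = 197.3 K
steel: ΔL = 11.9×10⁻⁶ × 0.5330 m × 197.3 = 1.2514×10⁻³ m = 1.2514 mm
aluminum: ΔL = 21.8×10⁻⁶ × 0.5330 m × 197.3 = 2.2925×10⁻³ m = 2.2925 mm
difference = 2.2925 − 1.2514 = 1.0411 mm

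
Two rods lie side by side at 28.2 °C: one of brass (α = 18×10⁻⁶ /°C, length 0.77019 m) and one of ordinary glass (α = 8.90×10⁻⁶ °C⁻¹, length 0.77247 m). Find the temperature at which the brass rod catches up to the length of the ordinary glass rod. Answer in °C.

L₁(1 + α₁ΔT) = L₂(1 + α₂ΔT) ⇒ ΔT = (L₂ − L₁)/(α₁L₁ − α₂L₂)
L₂ − L₁ = 0.77247 − 0.77019 = 2.28×10⁻³ m
α₁L₁ − α₂L₂ = 18×10⁻⁶×0.77019 − 8.90×10⁻⁶×0.77247 = 6.988437×10⁻⁶ m/K
ΔT = 2.28×10⁻³ / 6.988437×10⁻⁶ = 326.253 K
T = 28.2 + 326.253 = 354.453 °C

T = 354.5 °C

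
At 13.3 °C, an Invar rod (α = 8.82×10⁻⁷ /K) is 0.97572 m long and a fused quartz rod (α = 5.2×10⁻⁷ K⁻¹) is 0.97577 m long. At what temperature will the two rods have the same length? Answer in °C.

T = 154.9 °C

Equal length when α₁L₁ΔT − α₂L₂ΔT = L₂ − L₁ = 5.00×10⁻⁵ m
α₁L₁ = 8.6058504×10⁻⁷, α₂L₂ = 5.074004×10⁻⁷ → Δ(αL) = 3.5318464×10⁻⁷ m/K
ΔT = 5.00×10⁻⁵ / 3.5318464×10⁻⁷ = 141.569 K, so T = 13.3 + 141.569 = 154.869 °C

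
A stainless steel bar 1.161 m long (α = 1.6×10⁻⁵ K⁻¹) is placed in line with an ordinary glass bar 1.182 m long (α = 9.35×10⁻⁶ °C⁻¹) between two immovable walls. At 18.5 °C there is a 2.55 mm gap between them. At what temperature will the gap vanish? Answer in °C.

Gap closes when ΔL₁ + ΔL₂ = 2.55 mm = 2.55×10⁻³ m
(α₁L₁ + α₂L₂)ΔT = g
α₁L₁ + α₂L₂ = 1.6×10⁻⁵×1.161 + 9.35×10⁻⁶×1.182 = 2.96277×10⁻⁵ m/K
ΔT = 2.55×10⁻³ / 2.96277×10⁻⁵ = 86.07 K
T = 18.5 + 86.07 = 104.57 °C

T = 105 °C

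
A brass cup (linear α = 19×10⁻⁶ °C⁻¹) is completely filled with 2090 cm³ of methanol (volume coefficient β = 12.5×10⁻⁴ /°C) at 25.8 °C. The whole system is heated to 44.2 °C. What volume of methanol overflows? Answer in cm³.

45.9 cm³

The cup also expands: β_container ≈ 3α = 5.7×10⁻⁵ /K
Net overflow = V₀(β_liq − 3α_cont)ΔT
β − 3α = 1.25×10⁻³ − 5.7×10⁻⁵ = 1.193×10⁻³ /K; ΔT = 18.4 K
ΔV = 2090 × 1.193×10⁻³ × 18.4 = 45.9 cm³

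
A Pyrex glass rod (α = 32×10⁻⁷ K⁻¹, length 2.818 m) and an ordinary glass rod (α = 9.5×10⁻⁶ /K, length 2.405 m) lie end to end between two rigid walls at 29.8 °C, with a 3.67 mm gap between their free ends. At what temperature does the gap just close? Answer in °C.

Gap closes when ΔL₁ + ΔL₂ = 3.67 mm = 3.67×10⁻³ m
(α₁L₁ + α₂L₂)ΔT = g
α₁L₁ + α₂L₂ = 32×10⁻⁷×2.818 + 9.5×10⁻⁶×2.405 = 3.18651×10⁻⁵ m/K
ΔT = 3.67×10⁻³ / 3.18651×10⁻⁵ = 115.17 K
T = 29.8 + 115.17 = 144.97 °C

T = 145 °C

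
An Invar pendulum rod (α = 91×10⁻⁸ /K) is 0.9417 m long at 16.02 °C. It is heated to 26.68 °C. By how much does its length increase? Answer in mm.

ΔL = 0.00914 mm

|ΔT| = |26.68 − 16.02| = 10.66 K
ΔL = αL₀ΔT = (91×10⁻⁸)(0.9417)(10.66) = 9.14×10⁻⁶ m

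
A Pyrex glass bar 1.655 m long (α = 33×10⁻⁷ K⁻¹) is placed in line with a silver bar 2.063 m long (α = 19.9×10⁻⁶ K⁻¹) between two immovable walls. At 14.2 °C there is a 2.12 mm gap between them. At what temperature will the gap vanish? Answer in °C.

α₁L₁ = 5.4615×10⁻⁶ m/K, α₂L₂ = 4.10537×10⁻⁵ m/K → total 4.65152×10⁻⁵ m/K
ΔT = g/(α₁L₁+α₂L₂) = 2.12×10⁻³ / 4.65152×10⁻⁵ = 45.576 K
T = 14.2 + 45.576 = 59.776 °C

T = 59.8 °C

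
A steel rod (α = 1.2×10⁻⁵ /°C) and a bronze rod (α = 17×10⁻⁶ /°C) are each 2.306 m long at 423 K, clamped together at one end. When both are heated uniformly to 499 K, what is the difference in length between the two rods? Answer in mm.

0.876 mm

ΔT = 76 K
steel: ΔL = 1.2×10⁻⁵ × 2.306 m × 76 = 2.1031×10⁻³ m = 2.1031 mm
bronze: ΔL = 17×10⁻⁶ × 2.306 m × 76 = 2.9794×10⁻³ m = 2.9794 mm
difference = 2.9794 − 2.1031 = 0.8763 mm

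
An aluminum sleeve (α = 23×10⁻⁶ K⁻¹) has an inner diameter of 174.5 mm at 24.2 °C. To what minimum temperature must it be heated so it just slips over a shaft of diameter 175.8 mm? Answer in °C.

T = 348 °C

Required Δd = 175.8 − 174.5 = 1.3 mm
Δd = αd₀ΔT ⇒ ΔT = Δd/(αd₀) = 1.3 / (23×10⁻⁶ × 174.5) = 323.91 K
T_min = 24.2 + 323.91 = 348.11 °C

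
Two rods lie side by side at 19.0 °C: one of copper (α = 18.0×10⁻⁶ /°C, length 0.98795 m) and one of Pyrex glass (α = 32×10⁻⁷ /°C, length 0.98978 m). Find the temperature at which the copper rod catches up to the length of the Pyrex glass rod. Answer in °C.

L₁(1 + α₁ΔT) = L₂(1 + α₂ΔT) ⇒ ΔT = (L₂ − L₁)/(α₁L₁ − α₂L₂)
L₂ − L₁ = 0.98978 − 0.98795 = 1.83×10⁻³ m
α₁L₁ − α₂L₂ = 18.0×10⁻⁶×0.98795 − 32×10⁻⁷×0.98978 = 1.4615804×10⁻⁵ m/K
ΔT = 1.83×10⁻³ / 1.4615804×10⁻⁵ = 125.207 K
T = 19.0 + 125.207 = 144.207 °C

T = 144.2 °C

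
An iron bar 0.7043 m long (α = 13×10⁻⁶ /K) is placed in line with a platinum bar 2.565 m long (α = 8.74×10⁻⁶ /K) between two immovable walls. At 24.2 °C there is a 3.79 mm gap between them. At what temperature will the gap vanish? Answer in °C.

α₁L₁ = 9.1559×10⁻⁶ m/K, α₂L₂ = 2.24181×10⁻⁵ m/K → total 3.1574×10⁻⁵ m/K
ΔT = g/(α₁L₁+α₂L₂) = 3.79×10⁻³ / 3.1574×10⁻⁵ = 120.04 K
T = 24.2 + 120.04 = 144.24 °C

T = 144 °C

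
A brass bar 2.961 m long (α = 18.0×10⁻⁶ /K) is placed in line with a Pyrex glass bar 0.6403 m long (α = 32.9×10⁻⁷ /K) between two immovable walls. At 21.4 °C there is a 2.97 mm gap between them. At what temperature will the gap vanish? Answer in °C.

Gap closes when ΔL₁ + ΔL₂ = 2.97 mm = 2.97×10⁻³ m
(α₁L₁ + α₂L₂)ΔT = g
α₁L₁ + α₂L₂ = 18.0×10⁻⁶×2.961 + 32.9×10⁻⁷×0.6403 = 5.5404587×10⁻⁵ m/K
ΔT = 2.97×10⁻³ / 5.5404587×10⁻⁵ = 53.606 K
T = 21.4 + 53.606 = 75.006 °C

T = 75.0 °C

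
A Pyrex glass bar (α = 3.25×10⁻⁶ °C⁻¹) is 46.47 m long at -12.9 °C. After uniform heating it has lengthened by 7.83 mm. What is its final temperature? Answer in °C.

ΔL = αL₀ΔT ⇒ ΔT = ΔL / (αL₀)
ΔT = 7.83×10⁻³ m / (3.25×10⁻⁶ × 46.47 m) = 51.845 K
T = -12.9 + 51.845 = 38.945 °C

T = 38.9 °C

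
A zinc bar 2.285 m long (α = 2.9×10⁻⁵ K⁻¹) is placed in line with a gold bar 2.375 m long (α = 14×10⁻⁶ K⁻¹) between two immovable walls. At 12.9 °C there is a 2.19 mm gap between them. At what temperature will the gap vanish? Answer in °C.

T = 34.9 °C

Gap closes when ΔL₁ + ΔL₂ = 2.19 mm = 2.19×10⁻³ m
(α₁L₁ + α₂L₂)ΔT = g
α₁L₁ + α₂L₂ = 2.9×10⁻⁵×2.285 + 14×10⁻⁶×2.375 = 9.9515×10⁻⁵ m/K
ΔT = 2.19×10⁻³ / 9.9515×10⁻⁵ = 22.007 K
T = 12.9 + 22.007 = 34.907 °C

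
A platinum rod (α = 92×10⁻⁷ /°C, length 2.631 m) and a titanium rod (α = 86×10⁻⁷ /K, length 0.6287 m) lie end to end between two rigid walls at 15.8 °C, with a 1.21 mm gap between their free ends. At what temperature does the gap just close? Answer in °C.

T = 56.7 °C

α₁L₁ = 2.42052×10⁻⁵ m/K, α₂L₂ = 5.40682×10⁻⁶ m/K → total 2.961202×10⁻⁵ m/K
ΔT = g/(α₁L₁+α₂L₂) = 1.21×10⁻³ / 2.961202×10⁻⁵ = 40.862 K
T = 15.8 + 40.862 = 56.662 °C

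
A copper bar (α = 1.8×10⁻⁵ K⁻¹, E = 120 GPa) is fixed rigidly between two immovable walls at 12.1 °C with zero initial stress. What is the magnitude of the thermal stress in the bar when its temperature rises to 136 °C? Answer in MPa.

σ = 268 MPa

Fully constrained: the free strain ε = αΔT is blocked, so σ = Eε = EαΔT.
|ΔT| = 123.9 K
σ = 120×10⁹ × 1.8×10⁻⁵ × 123.9 = 2.68×10⁸ Pa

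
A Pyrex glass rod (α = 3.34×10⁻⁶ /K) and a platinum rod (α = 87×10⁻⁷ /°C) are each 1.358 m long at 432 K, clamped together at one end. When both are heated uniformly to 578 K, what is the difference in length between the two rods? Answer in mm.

ΔT = 146 K
Pyrex glass: ΔL = 3.34×10⁻⁶ × 1.358 m × 146 = 6.6222×10⁻⁴ m = 0.66222 mm
platinum: ΔL = 87×10⁻⁷ × 1.358 m × 146 = 1.7249×10⁻³ m = 1.7249 mm
difference = 1.7249 − 0.66222 = 1.06268 mm

1.06 mm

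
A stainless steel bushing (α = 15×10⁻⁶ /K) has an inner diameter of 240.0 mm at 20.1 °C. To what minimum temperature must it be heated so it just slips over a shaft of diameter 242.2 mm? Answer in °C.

Required Δd = 242.2 − 240.0 = 2.2 mm
Δd = αd₀ΔT ⇒ ΔT = Δd/(αd₀) = 2.2 / (15×10⁻⁶ × 240.0) = 611.11 K
T_min = 20.1 + 611.11 = 631.21 °C

T = 631 °C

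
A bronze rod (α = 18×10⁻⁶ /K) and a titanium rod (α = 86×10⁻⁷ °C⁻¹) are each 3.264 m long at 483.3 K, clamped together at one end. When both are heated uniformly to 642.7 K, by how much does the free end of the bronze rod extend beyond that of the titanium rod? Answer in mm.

4.89 mm

ΔT = 159.4 K
bronze: ΔL = 18×10⁻⁶ × 3.264 m × 159.4 = 9.3651×10⁻³ m = 9.3651 mm
titanium: ΔL = 86×10⁻⁷ × 3.264 m × 159.4 = 4.4744×10⁻³ m = 4.4744 mm
difference = 9.3651 − 4.4744 = 4.8907 mm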